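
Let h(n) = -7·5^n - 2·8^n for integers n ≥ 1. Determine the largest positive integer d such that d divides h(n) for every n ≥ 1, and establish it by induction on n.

d = 3

Computing the first values: h(1) = -51 and h(2) = -303; gcd(-51, -303) = 3, so d ≤ 3.
We prove 3 | -7·5^n - 2·8^n for all n ≥ 1 by induction on n.
When n = 1: h(1) = -51 = 3·(-17), so 3 | h(1).
For the inductive step, assume it holds for an arbitrary r ≥ 1, i.e. 3 | h(r). Then
h(r+1) − 8·h(r) = (-7·5^(r+1) - 2·8^(r+1)) − 8·(-7·5^r - 2·8^r) = (-7)·5^r·(5 − 8) = (21)·5^r. Since 3 | h(r) by the inductive hypothesis, 3 | 8·h(r); and 3 | 21 since 21 = 3·7. Therefore 3 | h(r+1).
Hence, by induction on n, the claim holds for every n ≥ 1.
Therefore the largest such d is 3.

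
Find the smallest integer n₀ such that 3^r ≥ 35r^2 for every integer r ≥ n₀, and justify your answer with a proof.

At r = 6: 729 < 1260, so the inequality fails and n₀ ≥ 7. We prove 3^r ≥ 35r^2 for all r ≥ 7.
Base step (r = 7): 3^r = 2187 and 35r^2 = 1715, so 2187 ≥ 1715.
Inductive step: suppose the statement holds for some j ≥ 7, so 3^j ≥ 35j^2.
Then 3^(j + 1) = 3·(3^j) ≥ 3·(35j^2).
Also, for j ≥ 7 we have 3·(35j^2) ≥ 35(j+1)^2, since 3 ≥ (1 + 1/j)^2 for all j ≥ 7.
Combining, 3^(j + 1) ≥ 35(j+1)^2.
Hence, by induction on r, the claim holds for every r ≥ 7.
Hence the smallest such n₀ is 7.

n₀ = 7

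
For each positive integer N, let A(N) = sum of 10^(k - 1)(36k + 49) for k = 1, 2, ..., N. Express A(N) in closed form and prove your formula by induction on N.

We claim A(N) = 10^N(4N + 5) - 5 for all N ≥ 1.
When N = 1: A(1) = 85, and the closed form gives 85. They agree.
Suppose the result is true for N = k, so A(k) = 10^k(4k + 5) - 5.
Then A(k+1) = A(k) + (10^k(36k + 85)) = (10^k(4k + 5) - 5) + (10^k(36k + 85)).
Simplifying, A(k+1) = 40·10^k·k + 90·10^k - 5 = 10^(k+1)(4(k+1) + 5) - 5,
which is the closed form with N = k+1.
This completes the induction.

A(N) = 10^N(4N + 5) - 5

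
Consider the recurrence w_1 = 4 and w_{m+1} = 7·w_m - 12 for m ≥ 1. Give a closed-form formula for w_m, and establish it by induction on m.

Computing the first terms: w_1 = 4, w_2 = 16, w_3 = 100. This suggests w_m = 2·7^(m - 1) + 2.
For the base case m = 1: the formula gives 4 = 4 = w_1.
For the inductive step, assume it holds for an arbitrary r ≥ 1, so w_r = 2·7^(r - 1) + 2.
Then w_{r+1} = 7·w_r - 12 = 7·(2·7^(r - 1) + 2) - 12 = 2·7^r + 2 = 2·7^((r+1) - 1) + 2,
which is the claimed formula at m = r+1.
By the principle of mathematical induction, the result holds for all m ≥ 1.

w_m = 2·7^(m - 1) + 2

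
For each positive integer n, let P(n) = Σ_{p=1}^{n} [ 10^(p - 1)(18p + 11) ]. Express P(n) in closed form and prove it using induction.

P(n) = 10^n(2n + 1) - 1

We claim P(n) = 10^n(2n + 1) - 1 for all n ≥ 1.
Base step (n = 1): P(1) = 29, and the closed form gives 29. They agree.
Suppose the result is true for n = p, so P(p) = 10^p(2p + 1) - 1.
Then P(p+1) = P(p) + (10^p(18p + 29)) = (10^p(2p + 1) - 1) + (10^p(18p + 29)).
Simplifying, P(p+1) = 20·10^p·p + 30·10^p - 1 = 10^(p+1)(2(p+1) + 1) - 1,
which is the closed form with n = p+1.
By induction, the statement is established for all n ≥ 1.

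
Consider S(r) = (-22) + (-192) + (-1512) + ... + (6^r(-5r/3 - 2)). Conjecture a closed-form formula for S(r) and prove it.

We claim S(r) = -2·6^r(r + 1) + 2 for all r ≥ 1.
Base case (r = 1): S(1) = -22, and the closed form gives -22. They agree.
Inductive step: assume the claim holds for r = p, so S(p) = -2·6^p(p + 1) + 2.
Then S(p+1) = S(p) + (6^p(-10p - 22)) = (-2·6^p(p + 1) + 2) + (6^p(-10p - 22)).
Simplifying, S(p+1) = -12·6^p·p - 24·6^p + 2 = -2·6^(p+1)((p+1) + 1) + 2,
which is the closed form with r = p+1.
This completes the induction.

S(r) = -2·6^r(r + 1) + 2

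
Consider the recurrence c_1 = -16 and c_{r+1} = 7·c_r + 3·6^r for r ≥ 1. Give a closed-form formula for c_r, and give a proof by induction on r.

c_r = -3·6^r + 2·7^(r - 1)

Computing the first terms: c_1 = -16, c_2 = -94, c_3 = -550. This suggests c_r = -3·6^r + 2·7^(r - 1).
For the base case r = 1: the formula gives -16 = -16 = c_1.
Inductive step: suppose the statement holds for some j ≥ 1, so c_j = -3·6^j + 2·7^(j - 1).
Then c_{j+1} = 7·c_j + 3·6^j = 7·(-3·6^j + 2·7^(j - 1)) + 3·6^j = -3·6^(j + 1) + 2·7^j = -3·6^(j+1) + 2·7^((j+1) - 1),
which is the claimed formula at r = j+1.
Hence, by induction on r, the claim holds for every r ≥ 1.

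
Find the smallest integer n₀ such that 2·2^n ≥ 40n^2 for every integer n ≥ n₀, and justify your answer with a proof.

n₀ = 12

At n = 11: 4096 < 4840, so the inequality fails and n₀ ≥ 12. We prove 2·2^n ≥ 40n^2 for all n ≥ 12.
Base case (n = 12): 2·2^n = 8192 and 40n^2 = 5760, so 8192 ≥ 5760.
Inductive step: suppose the statement holds for some r ≥ 12, so 2·2^r ≥ 40r^2.
Then 2·2^(r + 1) = 2·(2·2^r) ≥ 2·(40r^2).
Also, for r ≥ 12 we have 2·(40r^2) ≥ 40(r+1)^2, since 2 ≥ (1 + 1/r)^2 for all r ≥ 12.
Combining, 2·2^(r + 1) ≥ 40(r+1)^2.
By induction, the statement is established for all n ≥ 12.
Hence the smallest such n₀ is 12.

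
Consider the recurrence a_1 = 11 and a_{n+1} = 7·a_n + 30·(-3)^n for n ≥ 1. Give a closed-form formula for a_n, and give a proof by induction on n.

a_n = (-3)^(n + 1) + 2·7^(n - 1)

Computing the first terms: a_1 = 11, a_2 = -13, a_3 = 179. This suggests a_n = (-3)^(n + 1) + 2·7^(n - 1).
When n = 1: the formula gives 11 = 11 = a_1.
Suppose the result is true for n = i, so a_i = (-3)^(i + 1) + 2·7^(i - 1).
Then a_{i+1} = 7·a_i + 30·(-3)^i = 7·((-3)^(i + 1) + 2·7^(i - 1)) + 30·(-3)^i = (-3)^(i + 2) + 2·7^i = (-3)^((i+1) + 1) + 2·7^((i+1) - 1),
which is the claimed formula at n = i+1.
By the principle of mathematical induction, the result holds for all n ≥ 1.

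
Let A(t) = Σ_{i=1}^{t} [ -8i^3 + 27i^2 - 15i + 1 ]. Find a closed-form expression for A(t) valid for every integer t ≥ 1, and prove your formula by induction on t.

A(t) = -t(2t^3 - 5t^2 - 4t + 2)

We claim A(t) = -t(2t^3 - 5t^2 - 4t + 2) for all t ≥ 1.
When t = 1: A(1) = 5, and the closed form gives 5. They agree.
Inductive step: suppose the statement holds for some i ≥ 1, so A(i) = i(-2i^3 + 5i^2 + 4i - 2).
Then A(i+1) = A(i) + (-8i^3 + 3i^2 + 15i + 5) = (i(-2i^3 + 5i^2 + 4i - 2)) + (-8i^3 + 3i^2 + 15i + 5).
Simplifying, A(i+1) = -(i + 1)(2i^3 + i^2 - 8i - 5) = -(i+1)(2(i+1)^3 - 5(i+1)^2 - 4(i+1) + 2),
which is the closed form with t = i+1.
This completes the induction.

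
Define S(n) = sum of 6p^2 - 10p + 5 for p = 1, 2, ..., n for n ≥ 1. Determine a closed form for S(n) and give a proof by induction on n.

We claim S(n) = n(2n^2 - 2n + 1) for all n ≥ 1.
For the base case n = 1: S(1) = 1, and the closed form gives 1. They agree.
For the inductive step, assume it holds for an arbitrary p ≥ 1, so S(p) = p(2p^2 - 2p + 1).
Then S(p+1) = S(p) + (6p^2 + 2p + 1) = (p(2p^2 - 2p + 1)) + (6p^2 + 2p + 1).
Simplifying, S(p+1) = (p + 1)(2p^2 + 2p + 1) = (p+1)(2(p+1)^2 - 2(p+1) + 1),
which is the closed form with n = p+1.
By the principle of mathematical induction, the result holds for all n ≥ 1.

S(n) = n(2n^2 - 2n + 1)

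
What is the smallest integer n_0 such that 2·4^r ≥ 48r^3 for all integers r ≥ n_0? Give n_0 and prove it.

n_0 = 7

At r = 6: 8192 < 10368, so the inequality fails and n_0 ≥ 7. We prove 2·4^r ≥ 48r^3 for all r ≥ 7.
When r = 7: 2·4^r = 32768 and 48r^3 = 16464, so 32768 ≥ 16464.
Inductive step: suppose the statement holds for some k ≥ 7, so 2·4^k ≥ 48k^3.
Then 2·4^(k + 1) = 4·(2·4^k) ≥ 4·(48k^3).
Also, for k ≥ 7 we have 4·(48k^3) ≥ 48(k+1)^3, since 4 ≥ (1 + 1/k)^3 for all k ≥ 7.
Combining, 2·4^(k + 1) ≥ 48(k+1)^3.
This completes the induction.
Hence the smallest such n_0 is 7.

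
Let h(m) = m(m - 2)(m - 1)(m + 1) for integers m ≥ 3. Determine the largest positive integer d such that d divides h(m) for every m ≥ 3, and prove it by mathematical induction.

d = 24

Computing the first values: h(3) = 24 and h(4) = 120; gcd(24, 120) = 24, so d ≤ 24.
We prove 24 | m(m - 2)(m - 1)(m + 1) for all m ≥ 3 by induction on m.
Base case (m = 3): h(3) = 24 = 24·(1), so 24 | h(3).
Suppose the result is true for m = j, i.e. 24 | h(j). Then
h(j+1) − h(j) = (j-1)·j·(j+1)·(j+2) − (j-2)·(j-1)·j·(j+1) = (j-1)·j·(j+1)·[(j+2) − (j-2)] = 4·(j-1)·j·(j+1). The product of 3 consecutive integers is divisible by (3)! = 6, so h(j+1) − h(j) is divisible by 4·6 = 24. By the inductive hypothesis 24 | h(j), hence 24 | h(j+1).
By induction, the statement is established for all m ≥ 3.
Therefore the largest such d is 24.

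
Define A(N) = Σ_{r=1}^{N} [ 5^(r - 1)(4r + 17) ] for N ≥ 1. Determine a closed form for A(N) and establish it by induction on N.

A(N) = 5^N(N + 4) - 4

We claim A(N) = 5^N(N + 4) - 4 for all N ≥ 1.
Base step (N = 1): A(1) = 21, and the closed form gives 21. They agree.
For the inductive step, assume it holds for an arbitrary r ≥ 1, so A(r) = 5^r(r + 4) - 4.
Then A(r+1) = A(r) + (5^r(4r + 21)) = (5^r(r + 4) - 4) + (5^r(4r + 21)).
Simplifying, A(r+1) = 5^(r + 1)r + 5^(r + 2) - 4 = 5^(r+1)((r+1) + 4) - 4,
which is the closed form with N = r+1.
Hence, by induction on N, the claim holds for every N ≥ 1.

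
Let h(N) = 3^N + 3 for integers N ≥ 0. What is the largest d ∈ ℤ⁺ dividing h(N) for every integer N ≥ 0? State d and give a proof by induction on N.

Computing the first values: h(0) = 4 and h(1) = 6; gcd(4, 6) = 2, so d ≤ 2.
We prove 2 | 3^N + 3 for all N ≥ 0 by induction on N.
Base case (N = 0): h(0) = 4 = 2·(2), so 2 | h(0).
Inductive step: suppose the statement holds for some k ≥ 0, i.e. 2 | h(k). Then
h(k+1) = 3^(k+1) + 3 = 3·(3^k + 3) - 6 = 3·h(k) - 6. The first term is divisible by 2 by the inductive hypothesis, and -6 is divisible by 2. Hence 2 | h(k+1).
By the principle of mathematical induction, the result holds for all N ≥ 0.
Therefore the largest such d is 2.

d = 2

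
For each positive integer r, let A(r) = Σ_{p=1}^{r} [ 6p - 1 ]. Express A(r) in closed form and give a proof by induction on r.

We claim A(r) = r(3r + 2) for all r ≥ 1.
For the base case r = 1: A(1) = 5, and the closed form gives 5. They agree.
Inductive step: suppose the statement holds for some p ≥ 1, so A(p) = p(3p + 2).
Then A(p+1) = A(p) + (6p + 5) = (p(3p + 2)) + (6p + 5).
Simplifying, A(p+1) = (p + 1)(3p + 5) = (p+1)(3(p+1) + 2),
which is the closed form with r = p+1.
By induction, the statement is established for all r ≥ 1.

A(r) = r(3r + 2)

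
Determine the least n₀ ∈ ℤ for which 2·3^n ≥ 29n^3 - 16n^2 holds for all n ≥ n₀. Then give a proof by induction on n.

At n = 8: 13122 < 13824, so the inequality fails and n₀ ≥ 9. We prove 2·3^n ≥ 29n^3 - 16n^2 for all n ≥ 9.
When n = 9: 2·3^n = 39366 and 29n^3 - 16n^2 = 19845, so 39366 ≥ 19845.
Inductive step: assume the claim holds for n = m, so 2·3^m ≥ 29m^3 - 16m^2.
Then 2·3^(m + 1) = 3·(2·3^m) ≥ 3·(29m^3 - 16m^2).
Also, for m ≥ 9 we have 3·(29m^3 - 16m^2) ≥ 29(m+1)^3 - 16(m+1)^2, since 3·(29m^3 - 16m^2) − (29(m+1)^3 - 16(m+1)^2) = 58m^3 - 119m^2 - 55m - 13, which is nonnegative for all m ≥ 9.
Combining, 2·3^(m + 1) ≥ 29(m+1)^3 - 16(m+1)^2.
This completes the induction.
Hence the smallest such n₀ is 9.

n₀ = 9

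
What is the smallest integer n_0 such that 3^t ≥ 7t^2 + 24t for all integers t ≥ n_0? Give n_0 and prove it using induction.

At t = 5: 243 < 295, so the inequality fails and n_0 ≥ 6. We prove 3^t ≥ 7t^2 + 24t for all t ≥ 6.
For the base case t = 6: 3^t = 729 and 7t^2 + 24t = 396, so 729 ≥ 396.
Suppose the result is true for t = i, so 3^i ≥ 7i^2 + 24i.
Then 3^(i + 1) = 3·(3^i) ≥ 3·(7i^2 + 24i).
Also, for i ≥ 6 we have 3·(7i^2 + 24i) ≥ 7(i+1)^2 + 24(i+1), since 3·(7i^2 + 24i) − (7(i+1)^2 + 24(i+1)) = 14i^2 + 34i - 31, which is nonnegative for all i ≥ 6.
Combining, 3^(i + 1) ≥ 7(i+1)^2 + 24(i+1).
This completes the induction.
Hence the smallest such n_0 is 6.

n_0 = 6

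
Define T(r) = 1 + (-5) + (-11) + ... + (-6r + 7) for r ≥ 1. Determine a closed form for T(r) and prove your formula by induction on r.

T(r) = -r(3r - 4)

We claim T(r) = -r(3r - 4) for all r ≥ 1.
When r = 1: T(1) = 1, and the closed form gives 1. They agree.
Suppose the result is true for r = p, so T(p) = p(-3p + 4).
Then T(p+1) = T(p) + (-6p + 1) = (p(-3p + 4)) + (-6p + 1).
Simplifying, T(p+1) = -(p + 1)(3p - 1) = -(p+1)(3(p+1) - 4),
which is the closed form with r = p+1.
By the principle of mathematical induction, the result holds for all r ≥ 1.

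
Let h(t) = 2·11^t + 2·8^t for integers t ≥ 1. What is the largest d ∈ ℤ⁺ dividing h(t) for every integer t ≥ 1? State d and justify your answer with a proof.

d = 2

Computing the first values: h(1) = 38 and h(2) = 370; gcd(38, 370) = 2, so d ≤ 2.
We prove 2 | 2·11^t + 2·8^t for all t ≥ 1 by induction on t.
Base step (t = 1): h(1) = 38 = 2·(19), so 2 | h(1).
Suppose the result is true for t = m, i.e. 2 | h(m). Then
h(m+1) − 11·h(m) = (2·11^(m+1) + 2·8^(m+1)) − 11·(2·11^m + 2·8^m) = (2)·8^m·(8 − 11) = (-6)·8^m. Since 2 | h(m) by the inductive hypothesis, 2 | 11·h(m); and 2 | -6 since -6 = 2·-3. Therefore 2 | h(m+1).
By induction, the statement is established for all t ≥ 1.
Therefore the largest such d is 2.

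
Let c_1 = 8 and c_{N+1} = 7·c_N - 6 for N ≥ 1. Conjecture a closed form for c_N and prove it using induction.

Computing the first terms: c_1 = 8, c_2 = 50, c_3 = 344. This suggests c_N = 7^N + 1.
When N = 1: the formula gives 8 = 8 = c_1.
Suppose the result is true for N = k, so c_k = 7^k + 1.
Then c_{k+1} = 7·c_k - 6 = 7·(7^k + 1) - 6 = 7^(k + 1) + 1,
which is the claimed formula at N = k+1.
This completes the induction.

c_N = 7^N + 1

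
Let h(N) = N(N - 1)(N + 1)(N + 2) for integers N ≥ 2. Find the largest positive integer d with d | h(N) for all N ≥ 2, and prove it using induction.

d = 24

Computing the first values: h(2) = 24 and h(3) = 120; gcd(24, 120) = 24, so d ≤ 24.
We prove 24 | N(N - 1)(N + 1)(N + 2) for all N ≥ 2 by induction on N.
Base step (N = 2): h(2) = 24 = 24·(1), so 24 | h(2).
Suppose the result is true for N = m, i.e. 24 | h(m). Then
h(m+1) − h(m) = m·(m+1)·(m+2)·(m+3) − (m-1)·m·(m+1)·(m+2) = m·(m+1)·(m+2)·[(m+3) − (m-1)] = 4·m·(m+1)·(m+2). The product of 3 consecutive integers is divisible by (3)! = 6, so h(m+1) − h(m) is divisible by 4·6 = 24. By the inductive hypothesis 24 | h(m), hence 24 | h(m+1).
Hence, by induction on N, the claim holds for every N ≥ 2.
Therefore the largest such d is 24.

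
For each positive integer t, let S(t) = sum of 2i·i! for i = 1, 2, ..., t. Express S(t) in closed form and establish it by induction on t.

We claim S(t) = 2(t + 1)! - 2 for all t ≥ 1.
When t = 1: S(1) = 2, and the closed form gives 2. They agree.
For the inductive step, assume it holds for an arbitrary i ≥ 1, so S(i) = 2(i + 1)! - 2.
Then S(i+1) = S(i) + (2(i + 1)(i + 1)!) = (2(i + 1)! - 2) + (2(i + 1)(i + 1)!).
Simplifying, S(i+1) = 2((i+1) + 1)! - 2,
which is the closed form with t = i+1.
By induction, the statement is established for all t ≥ 1.

S(t) = 2(t + 1)! - 2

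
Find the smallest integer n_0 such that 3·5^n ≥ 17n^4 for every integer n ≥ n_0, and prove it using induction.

At n = 5: 9375 < 10625, so the inequality fails and n_0 ≥ 6. We prove 3·5^n ≥ 17n^4 for all n ≥ 6.
For the base case n = 6: 3·5^n = 46875 and 17n^4 = 22032, so 46875 ≥ 22032.
Inductive step: suppose the statement holds for some k ≥ 6, so 3·5^k ≥ 17k^4.
Then 3·5^(k + 1) = 5·(3·5^k) ≥ 5·(17k^4).
Also, for k ≥ 6 we have 5·(17k^4) ≥ 17(k+1)^4, since 5 ≥ (1 + 1/k)^4 for all k ≥ 6.
Combining, 3·5^(k + 1) ≥ 17(k+1)^4.
This completes the induction.
Hence the smallest such n_0 is 6.

n_0 = 6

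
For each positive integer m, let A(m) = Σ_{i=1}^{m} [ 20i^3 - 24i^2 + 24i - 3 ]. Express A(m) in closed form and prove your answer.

We claim A(m) = m(5m^3 + 2m^2 + 5m + 5) for all m ≥ 1.
For the base case m = 1: A(1) = 17, and the closed form gives 17. They agree.
Inductive step: suppose the statement holds for some i ≥ 1, so A(i) = i(5i^3 + 2i^2 + 5i + 5).
Then A(i+1) = A(i) + (20i^3 + 36i^2 + 36i + 17) = (i(5i^3 + 2i^2 + 5i + 5)) + (20i^3 + 36i^2 + 36i + 17).
Simplifying, A(i+1) = (i + 1)(5i^3 + 17i^2 + 24i + 17) = (i+1)(5(i+1)^3 + 2(i+1)^2 + 5(i+1) + 5),
which is the closed form with m = i+1.
By the principle of mathematical induction, the result holds for all m ≥ 1.

A(m) = m(5m^3 + 2m^2 + 5m + 5)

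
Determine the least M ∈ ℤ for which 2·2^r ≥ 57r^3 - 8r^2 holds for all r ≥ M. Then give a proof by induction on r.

M = 18

At r = 17: 262144 < 277729, so the inequality fails and M ≥ 18. We prove 2·2^r ≥ 57r^3 - 8r^2 for all r ≥ 18.
When r = 18: 2·2^r = 524288 and 57r^3 - 8r^2 = 329832, so 524288 ≥ 329832.
Suppose the result is true for r = i, so 2·2^i ≥ 57i^3 - 8i^2.
Then 2·2^(i + 1) = 2·(2·2^i) ≥ 2·(57i^3 - 8i^2).
Also, for i ≥ 18 we have 2·(57i^3 - 8i^2) ≥ 57(i+1)^3 - 8(i+1)^2, since 2·(57i^3 - 8i^2) − (57(i+1)^3 - 8(i+1)^2) = 57i^3 - 179i^2 - 155i - 49, which is nonnegative for all i ≥ 18.
Combining, 2·2^(i + 1) ≥ 57(i+1)^3 - 8(i+1)^2.
This completes the induction.
Hence the smallest such M is 18.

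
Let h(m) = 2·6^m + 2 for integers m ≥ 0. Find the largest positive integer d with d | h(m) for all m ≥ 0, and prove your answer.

Computing the first values: h(0) = 4 and h(1) = 14; gcd(4, 14) = 2, so d ≤ 2.
We prove 2 | 2·6^m + 2 for all m ≥ 0 by induction on m.
When m = 0: h(0) = 4 = 2·(2), so 2 | h(0).
Inductive step: assume the claim holds for m = p, i.e. 2 | h(p). Then
h(p+1) = 2·6^(p+1) + 2 = 6·(2·6^p + 2) - 10 = 6·h(p) - 10. The first term is divisible by 2 by the inductive hypothesis, and -10 is divisible by 2. Hence 2 | h(p+1).
By induction, the statement is established for all m ≥ 0.
Therefore the largest such d is 2.

d = 2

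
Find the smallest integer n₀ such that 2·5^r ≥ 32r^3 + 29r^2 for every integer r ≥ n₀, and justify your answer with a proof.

n₀ = 5

At r = 4: 1250 < 2512, so the inequality fails and n₀ ≥ 5. We prove 2·5^r ≥ 32r^3 + 29r^2 for all r ≥ 5.
Base case (r = 5): 2·5^r = 6250 and 32r^3 + 29r^2 = 4725, so 6250 ≥ 4725.
Inductive step: assume the claim holds for r = m, so 2·5^m ≥ 32m^3 + 29m^2.
Then 2·5^(m + 1) = 5·(2·5^m) ≥ 5·(32m^3 + 29m^2).
Also, for m ≥ 5 we have 5·(32m^3 + 29m^2) ≥ 32(m+1)^3 + 29(m+1)^2, since 5·(32m^3 + 29m^2) − (32(m+1)^3 + 29(m+1)^2) = 128m^3 + 20m^2 - 154m - 61, which is nonnegative for all m ≥ 5.
Combining, 2·5^(m + 1) ≥ 32(m+1)^3 + 29(m+1)^2.
Hence, by induction on r, the claim holds for every r ≥ 5.
Hence the smallest such n₀ is 5.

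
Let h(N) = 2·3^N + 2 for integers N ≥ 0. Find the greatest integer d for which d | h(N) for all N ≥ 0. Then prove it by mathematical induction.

Computing the first values: h(0) = 4 and h(1) = 8; gcd(4, 8) = 4, so d ≤ 4.
We prove 4 | 2·3^N + 2 for all N ≥ 0 by induction on N.
When N = 0: h(0) = 4 = 4·(1), so 4 | h(0).
Inductive step: assume the claim holds for N = p, i.e. 4 | h(p). Then
h(p+1) = 2·3^(p+1) + 2 = 3·(2·3^p + 2) - 4 = 3·h(p) - 4. The first term is divisible by 4 by the inductive hypothesis, and -4 is divisible by 4. Hence 4 | h(p+1).
Hence, by induction on N, the claim holds for every N ≥ 0.
Therefore the largest such d is 4.

d = 4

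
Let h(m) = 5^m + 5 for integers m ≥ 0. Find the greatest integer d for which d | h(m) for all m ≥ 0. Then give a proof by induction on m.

d = 2

Computing the first values: h(0) = 6 and h(1) = 10; gcd(6, 10) = 2, so d ≤ 2.
We prove 2 | 5^m + 5 for all m ≥ 0 by induction on m.
Base case (m = 0): h(0) = 6 = 2·(3), so 2 | h(0).
Suppose the result is true for m = i, i.e. 2 | h(i). Then
h(i+1) = 5^(i+1) + 5 = 5·(5^i + 5) - 20 = 5·h(i) - 20. The first term is divisible by 2 by the inductive hypothesis, and -20 is divisible by 2. Hence 2 | h(i+1).
Hence, by induction on m, the claim holds for every m ≥ 0.
Therefore the largest such d is 2.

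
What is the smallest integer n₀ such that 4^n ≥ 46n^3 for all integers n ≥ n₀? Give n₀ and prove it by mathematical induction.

At n = 6: 4096 < 9936, so the inequality fails and n₀ ≥ 7. We prove 4^n ≥ 46n^3 for all n ≥ 7.
When n = 7: 4^n = 16384 and 46n^3 = 15778, so 16384 ≥ 15778.
For the inductive step, assume it holds for an arbitrary p ≥ 7, so 4^p ≥ 46p^3.
Then 4^(p + 1) = 4·(4^p) ≥ 4·(46p^3).
Also, for p ≥ 7 we have 4·(46p^3) ≥ 46(p+1)^3, since 4 ≥ (1 + 1/p)^3 for all p ≥ 7.
Combining, 4^(p + 1) ≥ 46(p+1)^3.
Hence, by induction on n, the claim holds for every n ≥ 7.
Hence the smallest such n₀ is 7.

n₀ = 7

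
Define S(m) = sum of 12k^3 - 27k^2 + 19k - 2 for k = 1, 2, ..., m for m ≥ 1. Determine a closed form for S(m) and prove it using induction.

We claim S(m) = m(3m^3 - 3m^2 - m + 3) for all m ≥ 1.
Base step (m = 1): S(1) = 2, and the closed form gives 2. They agree.
Suppose the result is true for m = k, so S(k) = k(3k^3 - 3k^2 - k + 3).
Then S(k+1) = S(k) + (12k^3 + 9k^2 + k + 2) = (k(3k^3 - 3k^2 - k + 3)) + (12k^3 + 9k^2 + k + 2).
Simplifying, S(k+1) = (k + 1)(3k^3 + 6k^2 + 2k + 2) = (k+1)(3(k+1)^3 - 3(k+1)^2 - (k+1) + 3),
which is the closed form with m = k+1.
Hence, by induction on m, the claim holds for every m ≥ 1.

S(m) = m(3m^3 - 3m^2 - m + 3)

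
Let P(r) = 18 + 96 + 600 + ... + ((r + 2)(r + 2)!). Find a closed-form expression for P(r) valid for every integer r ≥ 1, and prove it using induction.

P(r) = (r + 3)! - 6

We claim P(r) = (r + 3)! - 6 for all r ≥ 1.
Base case (r = 1): P(1) = 18, and the closed form gives 18. They agree.
Suppose the result is true for r = i, so P(i) = (i + 3)! - 6.
Then P(i+1) = P(i) + ((i + 3)(i + 3)!) = ((i + 3)! - 6) + ((i + 3)(i + 3)!).
Simplifying, P(i+1) = ((i+1) + 3)! - 6,
which is the closed form with r = i+1.
By the principle of mathematical induction, the result holds for all r ≥ 1.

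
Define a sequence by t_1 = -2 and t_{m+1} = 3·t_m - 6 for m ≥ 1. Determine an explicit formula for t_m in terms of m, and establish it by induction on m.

Computing the first terms: t_1 = -2, t_2 = -12, t_3 = -42. This suggests t_m = -5·3^(m - 1) + 3.
Base step (m = 1): the formula gives -2 = -2 = t_1.
Suppose the result is true for m = p, so t_p = -5·3^(p - 1) + 3.
Then t_{p+1} = 3·t_p - 6 = 3·(-5·3^(p - 1) + 3) - 6 = -5·3^p + 3 = -5·3^((p+1) - 1) + 3,
which is the claimed formula at m = p+1.
Hence, by induction on m, the claim holds for every m ≥ 1.

t_m = -5·3^(m - 1) + 3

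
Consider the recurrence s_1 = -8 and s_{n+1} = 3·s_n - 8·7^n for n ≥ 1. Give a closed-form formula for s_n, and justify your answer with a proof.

Computing the first terms: s_1 = -8, s_2 = -80, s_3 = -632. This suggests s_n = 2·3^n - 2·7^n.
Base case (n = 1): the formula gives -8 = -8 = s_1.
Inductive step: assume the claim holds for n = m, so s_m = 2·3^m - 2·7^m.
Then s_{m+1} = 3·s_m - 8·7^m = 3·(2·3^m - 2·7^m) - 8·7^m = 2·3^(m + 1) - 2·7^(m + 1),
which is the claimed formula at n = m+1.
This completes the induction.

s_n = 2·3^n - 2·7^n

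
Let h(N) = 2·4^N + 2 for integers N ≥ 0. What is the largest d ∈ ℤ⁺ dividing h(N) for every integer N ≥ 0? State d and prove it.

Computing the first values: h(0) = 4 and h(1) = 10; gcd(4, 10) = 2, so d ≤ 2.
We prove 2 | 2·4^N + 2 for all N ≥ 0 by induction on N.
When N = 0: h(0) = 4 = 2·(2), so 2 | h(0).
Inductive step: assume the claim holds for N = j, i.e. 2 | h(j). Then
h(j+1) = 2·4^(j+1) + 2 = 4·(2·4^j + 2) - 6 = 4·h(j) - 6. The first term is divisible by 2 by the inductive hypothesis, and -6 is divisible by 2. Hence 2 | h(j+1).
By induction, the statement is established for all N ≥ 0.
Therefore the largest such d is 2.

d = 2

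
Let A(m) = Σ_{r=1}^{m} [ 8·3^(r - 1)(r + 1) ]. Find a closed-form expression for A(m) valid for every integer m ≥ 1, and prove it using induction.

A(m) = 2·3^m(2m + 1) - 2

We claim A(m) = 2·3^m(2m + 1) - 2 for all m ≥ 1.
When m = 1: A(1) = 16, and the closed form gives 16. They agree.
For the inductive step, assume it holds for an arbitrary r ≥ 1, so A(r) = 2·3^r(2r + 1) - 2.
Then A(r+1) = A(r) + (8·3^r(r + 2)) = (2·3^r(2r + 1) - 2) + (8·3^r(r + 2)).
Simplifying, A(r+1) = 12·3^r·r + 18·3^r - 2 = 2·3^(r+1)(2(r+1) + 1) - 2,
which is the closed form with m = r+1.
Hence, by induction on m, the claim holds for every m ≥ 1.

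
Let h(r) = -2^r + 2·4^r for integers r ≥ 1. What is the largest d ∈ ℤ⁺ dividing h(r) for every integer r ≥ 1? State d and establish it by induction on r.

d = 2

Computing the first values: h(1) = 6 and h(2) = 28; gcd(6, 28) = 2, so d ≤ 2.
We prove 2 | -2^r + 2·4^r for all r ≥ 1 by induction on r.
When r = 1: h(1) = 6 = 2·(3), so 2 | h(1).
Inductive step: suppose the statement holds for some m ≥ 1, i.e. 2 | h(m). Then
h(m+1) − 4·h(m) = (-2^(m+1) + 2·4^(m+1)) − 4·(-2^m + 2·4^m) = (-1)·2^m·(2 − 4) = (2)·2^m. Since 2 | h(m) by the inductive hypothesis, 2 | 4·h(m); and 2 | 2 since 2 = 2·1. Therefore 2 | h(m+1).
This completes the induction.
Therefore the largest such d is 2.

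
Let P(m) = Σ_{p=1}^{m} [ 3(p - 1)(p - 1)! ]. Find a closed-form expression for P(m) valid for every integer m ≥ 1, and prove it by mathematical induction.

P(m) = 3m! - 3

We claim P(m) = 3m! - 3 for all m ≥ 1.
When m = 1: P(1) = 0, and the closed form gives 0. They agree.
Suppose the result is true for m = p, so P(p) = 3p! - 3.
Then P(p+1) = P(p) + (3p·p!) = (3p! - 3) + (3p·p!).
Simplifying, P(p+1) = 3(p+1)! - 3,
which is the closed form with m = p+1.
Hence, by induction on m, the claim holds for every m ≥ 1.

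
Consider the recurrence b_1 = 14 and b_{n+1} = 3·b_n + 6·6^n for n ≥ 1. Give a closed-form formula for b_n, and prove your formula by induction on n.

Computing the first terms: b_1 = 14, b_2 = 78, b_3 = 450. This suggests b_n = 2·3^(n - 1) + 2·6^n.
Base step (n = 1): the formula gives 14 = 14 = b_1.
Inductive step: assume the claim holds for n = k, so b_k = 2·3^(k - 1) + 2·6^k.
Then b_{k+1} = 3·b_k + 6·6^k = 3·(2·3^(k - 1) + 2·6^k) + 6·6^k = 2·3^k + 2·6^(k + 1) = 2·3^((k+1) - 1) + 2·6^(k+1),
which is the claimed formula at n = k+1.
By the principle of mathematical induction, the result holds for all n ≥ 1.

b_n = 2·3^(n - 1) + 2·6^n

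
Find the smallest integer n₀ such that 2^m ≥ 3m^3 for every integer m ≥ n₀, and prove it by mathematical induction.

At m = 12: 4096 < 5184, so the inequality fails and n₀ ≥ 13. We prove 2^m ≥ 3m^3 for all m ≥ 13.
Base step (m = 13): 2^m = 8192 and 3m^3 = 6591, so 8192 ≥ 6591.
Suppose the result is true for m = k, so 2^k ≥ 3k^3.
Then 2^(k + 1) = 2·(2^k) ≥ 2·(3k^3).
Also, for k ≥ 13 we have 2·(3k^3) ≥ 3(k+1)^3, since 2 ≥ (1 + 1/k)^3 for all k ≥ 13.
Combining, 2^(k + 1) ≥ 3(k+1)^3.
By induction, the statement is established for all m ≥ 13.
Hence the smallest such n₀ is 13.

n₀ = 13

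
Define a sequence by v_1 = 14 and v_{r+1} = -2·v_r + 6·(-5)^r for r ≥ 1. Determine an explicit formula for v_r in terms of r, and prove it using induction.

Computing the first terms: v_1 = 14, v_2 = -58, v_3 = 266. This suggests v_r = (-2)^(r + 1) - 2(-5)^r.
When r = 1: the formula gives 14 = 14 = v_1.
Suppose the result is true for r = p, so v_p = (-2)^(p + 1) - 2(-5)^p.
Then v_{p+1} = -2·v_p + 6·(-5)^p = -2·((-2)^(p + 1) - 2(-5)^p) + 6·(-5)^p = (-2)^(p + 2) - 2(-5)^(p + 1) = (-2)^((p+1) + 1) - 2(-5)^(p+1),
which is the claimed formula at r = p+1.
By induction, the statement is established for all r ≥ 1.

v_r = (-2)^(r + 1) - 2(-5)^r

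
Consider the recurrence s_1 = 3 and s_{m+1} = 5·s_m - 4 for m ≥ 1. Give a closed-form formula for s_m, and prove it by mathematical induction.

Computing the first terms: s_1 = 3, s_2 = 11, s_3 = 51. This suggests s_m = 2·5^(m - 1) + 1.
For the base case m = 1: the formula gives 3 = 3 = s_1.
Inductive step: suppose the statement holds for some p ≥ 1, so s_p = 2·5^(p - 1) + 1.
Then s_{p+1} = 5·s_p - 4 = 5·(2·5^(p - 1) + 1) - 4 = 2·5^p + 1 = 2·5^((p+1) - 1) + 1,
which is the claimed formula at m = p+1.
Hence, by induction on m, the claim holds for every m ≥ 1.

s_m = 2·5^(m - 1) + 1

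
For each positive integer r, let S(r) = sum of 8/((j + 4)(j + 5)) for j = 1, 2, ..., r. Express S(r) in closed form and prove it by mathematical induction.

S(r) = 8r/(5(r + 5))

We claim S(r) = 8r/(5(r + 5)) for all r ≥ 1.
When r = 1: S(1) = 4/15, and the closed form gives 4/15. They agree.
Inductive step: suppose the statement holds for some j ≥ 1, so S(j) = 8j/(5(j + 5)).
Then S(j+1) = S(j) + (8/((j + 5)(j + 6))) = (8j/(5(j + 5))) + (8/((j + 5)(j + 6))).
Simplifying, S(j+1) = 8(j + 1)/(5(j + 6)) = 8(j+1)/(5((j+1) + 5)),
which is the closed form with r = j+1.
This completes the induction.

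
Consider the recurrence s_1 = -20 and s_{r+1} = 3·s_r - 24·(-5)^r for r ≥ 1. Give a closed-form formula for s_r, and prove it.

Computing the first terms: s_1 = -20, s_2 = 60, s_3 = -420. This suggests s_r = 3(-5)^r - 5·3^(r - 1).
For the base case r = 1: the formula gives -20 = -20 = s_1.
Inductive step: assume the claim holds for r = k, so s_k = 3(-5)^k - 5·3^(k - 1).
Then s_{k+1} = 3·s_k - 24·(-5)^k = 3·(3(-5)^k - 5·3^(k - 1)) - 24·(-5)^k = 3(-5)^(k + 1) - 5·3^k = 3(-5)^(k+1) - 5·3^((k+1) - 1),
which is the claimed formula at r = k+1.
By induction, the statement is established for all r ≥ 1.

s_r = 3(-5)^r - 5·3^(r - 1)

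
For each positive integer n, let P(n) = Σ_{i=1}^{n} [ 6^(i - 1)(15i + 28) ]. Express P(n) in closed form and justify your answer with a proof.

P(n) = 6^n(3n + 5) - 5

We claim P(n) = 6^n(3n + 5) - 5 for all n ≥ 1.
For the base case n = 1: P(1) = 43, and the closed form gives 43. They agree.
Inductive step: suppose the statement holds for some i ≥ 1, so P(i) = 6^i(3i + 5) - 5.
Then P(i+1) = P(i) + (6^i(15i + 43)) = (6^i(3i + 5) - 5) + (6^i(15i + 43)).
Simplifying, P(i+1) = 18·6^i·i + 48·6^i - 5 = 6^(i+1)(3(i+1) + 5) - 5,
which is the closed form with n = i+1.
Hence, by induction on n, the claim holds for every n ≥ 1.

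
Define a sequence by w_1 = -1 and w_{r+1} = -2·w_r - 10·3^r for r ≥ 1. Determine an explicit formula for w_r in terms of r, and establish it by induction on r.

Computing the first terms: w_1 = -1, w_2 = -28, w_3 = -34. This suggests w_r = 5(-2)^(r - 1) - 2·3^r.
Base step (r = 1): the formula gives -1 = -1 = w_1.
Inductive step: assume the claim holds for r = i, so w_i = 5(-2)^(i - 1) - 2·3^i.
Then w_{i+1} = -2·w_i - 10·3^i = -2·(5(-2)^(i - 1) - 2·3^i) - 10·3^i = 5(-2)^i - 2·3^(i + 1) = 5(-2)^((i+1) - 1) - 2·3^(i+1),
which is the claimed formula at r = i+1.
Hence, by induction on r, the claim holds for every r ≥ 1.

w_r = 5(-2)^(r - 1) - 2·3^r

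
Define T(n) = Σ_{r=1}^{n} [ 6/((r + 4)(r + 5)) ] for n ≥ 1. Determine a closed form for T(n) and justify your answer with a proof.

We claim T(n) = 6n/(5(n + 5)) for all n ≥ 1.
Base step (n = 1): T(1) = 1/5, and the closed form gives 1/5. They agree.
Inductive step: assume the claim holds for n = r, so T(r) = 6r/(5(r + 5)).
Then T(r+1) = T(r) + (6/((r + 5)(r + 6))) = (6r/(5(r + 5))) + (6/((r + 5)(r + 6))).
Simplifying, T(r+1) = 6(r + 1)/(5(r + 6)) = 6(r+1)/(5((r+1) + 5)),
which is the closed form with n = r+1.
This completes the induction.

T(n) = 6n/(5(n + 5))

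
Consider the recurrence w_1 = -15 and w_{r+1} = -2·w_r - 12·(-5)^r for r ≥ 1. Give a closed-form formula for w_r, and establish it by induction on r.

Computing the first terms: w_1 = -15, w_2 = 90, w_3 = -480. This suggests w_r = 5(-2)^(r - 1) + 4(-5)^r.
For the base case r = 1: the formula gives -15 = -15 = w_1.
Inductive step: assume the claim holds for r = j, so w_j = 5(-2)^(j - 1) + 4(-5)^j.
Then w_{j+1} = -2·w_j - 12·(-5)^j = -2·(5(-2)^(j - 1) + 4(-5)^j) - 12·(-5)^j = 5(-2)^j + 4(-5)^(j + 1) = 5(-2)^((j+1) - 1) + 4(-5)^(j+1),
which is the claimed formula at r = j+1.
By induction, the statement is established for all r ≥ 1.

w_r = 5(-2)^(r - 1) + 4(-5)^r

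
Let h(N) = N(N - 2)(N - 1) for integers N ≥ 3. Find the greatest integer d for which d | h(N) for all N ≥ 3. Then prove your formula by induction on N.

d = 6

Computing the first values: h(3) = 6 and h(4) = 24; gcd(6, 24) = 6, so d ≤ 6.
We prove 6 | N(N - 2)(N - 1) for all N ≥ 3 by induction on N.
Base case (N = 3): h(3) = 6 = 6·(1), so 6 | h(3).
Inductive step: assume the claim holds for N = k, i.e. 6 | h(k). Then
h(k+1) − h(k) = (k-1)·k·(k+1) − (k-2)·(k-1)·k = (k-1)·k·[(k+1) − (k-2)] = 3·(k-1)·k. The product of 2 consecutive integers is divisible by (2)! = 2, so h(k+1) − h(k) is divisible by 3·2 = 6. By the inductive hypothesis 6 | h(k), hence 6 | h(k+1).
This completes the induction.
Therefore the largest such d is 6.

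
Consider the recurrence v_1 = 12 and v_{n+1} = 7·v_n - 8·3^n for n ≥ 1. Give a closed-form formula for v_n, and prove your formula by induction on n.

v_n = 2·3^n + 6·7^(n - 1)

Computing the first terms: v_1 = 12, v_2 = 60, v_3 = 348. This suggests v_n = 2·3^n + 6·7^(n - 1).
For the base case n = 1: the formula gives 12 = 12 = v_1.
Inductive step: assume the claim holds for n = j, so v_j = 2·3^j + 6·7^(j - 1).
Then v_{j+1} = 7·v_j - 8·3^j = 7·(2·3^j + 6·7^(j - 1)) - 8·3^j = 2·3^(j + 1) + 6·7^j = 2·3^(j+1) + 6·7^((j+1) - 1),
which is the claimed formula at n = j+1.
Hence, by induction on n, the claim holds for every n ≥ 1.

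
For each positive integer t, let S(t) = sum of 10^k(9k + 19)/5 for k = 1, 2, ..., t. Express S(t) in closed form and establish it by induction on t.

We claim S(t) = 2·10^t(t + 2) - 4 for all t ≥ 1.
For the base case t = 1: S(1) = 56, and the closed form gives 56. They agree.
For the inductive step, assume it holds for an arbitrary k ≥ 1, so S(k) = 2·10^k(k + 2) - 4.
Then S(k+1) = S(k) + (10^k(18k + 56)) = (2·10^k(k + 2) - 4) + (10^k(18k + 56)).
Simplifying, S(k+1) = 20·10^k·k + 60·10^k - 4 = 2·10^(k+1)((k+1) + 2) - 4,
which is the closed form with t = k+1.
Hence, by induction on t, the claim holds for every t ≥ 1.

S(t) = 2·10^t(t + 2) - 4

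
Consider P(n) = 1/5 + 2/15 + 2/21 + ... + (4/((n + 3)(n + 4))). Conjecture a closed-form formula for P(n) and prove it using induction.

We claim P(n) = n/(n + 4) for all n ≥ 1.
Base case (n = 1): P(1) = 1/5, and the closed form gives 1/5. They agree.
For the inductive step, assume it holds for an arbitrary k ≥ 1, so P(k) = k/(k + 4).
Then P(k+1) = P(k) + (4/((k + 4)(k + 5))) = (k/(k + 4)) + (4/((k + 4)(k + 5))).
Simplifying, P(k+1) = (k + 1)/(k + 5) = (k+1)/((k+1) + 4),
which is the closed form with n = k+1.
By the principle of mathematical induction, the result holds for all n ≥ 1.

P(n) = n/(n + 4)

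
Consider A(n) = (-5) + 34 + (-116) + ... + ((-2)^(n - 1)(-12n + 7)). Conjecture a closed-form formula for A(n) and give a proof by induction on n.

A(n) = (-2)^n(4n - 1) + 1

We claim A(n) = (-2)^n(4n - 1) + 1 for all n ≥ 1.
For the base case n = 1: A(1) = -5, and the closed form gives -5. They agree.
Inductive step: assume the claim holds for n = r, so A(r) = (-2)^r(4r - 1) + 1.
Then A(r+1) = A(r) + ((-2)^r(-12r - 5)) = ((-2)^r(4r - 1) + 1) + ((-2)^r(-12r - 5)).
Simplifying, A(r+1) = -8(-2)^r·r - 6(-2)^r + 1 = (-2)^(r+1)(4(r+1) - 1) + 1,
which is the closed form with n = r+1.
By induction, the statement is established for all n ≥ 1.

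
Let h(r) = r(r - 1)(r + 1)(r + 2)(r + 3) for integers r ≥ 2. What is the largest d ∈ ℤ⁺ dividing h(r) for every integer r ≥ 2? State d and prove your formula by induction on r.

d = 120

Computing the first values: h(2) = 120 and h(3) = 720; gcd(120, 720) = 120, so d ≤ 120.
We prove 120 | r(r - 1)(r + 1)(r + 2)(r + 3) for all r ≥ 2 by induction on r.
For the base case r = 2: h(2) = 120 = 120·(1), so 120 | h(2).
Suppose the result is true for r = p, i.e. 120 | h(p). Then
h(p+1) − h(p) = p·(p+1)·(p+2)·(p+3)·(p+4) − (p-1)·p·(p+1)·(p+2)·(p+3) = p·(p+1)·(p+2)·(p+3)·[(p+4) − (p-1)] = 5·p·(p+1)·(p+2)·(p+3). The product of 4 consecutive integers is divisible by (4)! = 24, so h(p+1) − h(p) is divisible by 5·24 = 120. By the inductive hypothesis 120 | h(p), hence 120 | h(p+1).
By induction, the statement is established for all r ≥ 2.
Therefore the largest such d is 120.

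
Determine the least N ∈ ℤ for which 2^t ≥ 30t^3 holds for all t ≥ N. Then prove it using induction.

At t = 17: 131072 < 147390, so the inequality fails and N ≥ 18. We prove 2^t ≥ 30t^3 for all t ≥ 18.
Base step (t = 18): 2^t = 262144 and 30t^3 = 174960, so 262144 ≥ 174960.
Suppose the result is true for t = k, so 2^k ≥ 30k^3.
Then 2^(k + 1) = 2·(2^k) ≥ 2·(30k^3).
Also, for k ≥ 18 we have 2·(30k^3) ≥ 30(k+1)^3, since 2 ≥ (1 + 1/k)^3 for all k ≥ 18.
Combining, 2^(k + 1) ≥ 30(k+1)^3.
By the principle of mathematical induction, the result holds for all t ≥ 18.
Hence the smallest such N is 18.

N = 18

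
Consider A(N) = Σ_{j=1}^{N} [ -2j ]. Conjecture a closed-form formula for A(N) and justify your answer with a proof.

We claim A(N) = -N(N + 1) for all N ≥ 1.
Base step (N = 1): A(1) = -2, and the closed form gives -2. They agree.
Suppose the result is true for N = j, so A(j) = j(-j - 1).
Then A(j+1) = A(j) + (-2j - 2) = (j(-j - 1)) + (-2j - 2).
Simplifying, A(j+1) = -(j + 1)(j + 2) = -(j+1)((j+1) + 1),
which is the closed form with N = j+1.
By the principle of mathematical induction, the result holds for all N ≥ 1.

A(N) = -N(N + 1)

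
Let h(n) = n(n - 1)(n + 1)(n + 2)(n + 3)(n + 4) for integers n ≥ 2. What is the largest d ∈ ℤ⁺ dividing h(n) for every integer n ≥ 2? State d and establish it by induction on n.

d = 720

Computing the first values: h(2) = 720 and h(3) = 5040; gcd(720, 5040) = 720, so d ≤ 720.
We prove 720 | n(n - 1)(n + 1)(n + 2)(n + 3)(n + 4) for all n ≥ 2 by induction on n.
Base step (n = 2): h(2) = 720 = 720·(1), so 720 | h(2).
For the inductive step, assume it holds for an arbitrary j ≥ 2, i.e. 720 | h(j). Then
h(j+1) − h(j) = j·(j+1)·(j+2)·(j+3)·(j+4)·(j+5) − (j-1)·j·(j+1)·(j+2)·(j+3)·(j+4) = j·(j+1)·(j+2)·(j+3)·(j+4)·[(j+5) − (j-1)] = 6·j·(j+1)·(j+2)·(j+3)·(j+4). The product of 5 consecutive integers is divisible by (5)! = 120, so h(j+1) − h(j) is divisible by 6·120 = 720. By the inductive hypothesis 720 | h(j), hence 720 | h(j+1).
Hence, by induction on n, the claim holds for every n ≥ 2.
Therefore the largest such d is 720.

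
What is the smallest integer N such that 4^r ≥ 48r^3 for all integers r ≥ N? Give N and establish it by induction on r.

At r = 7: 16384 < 16464, so the inequality fails and N ≥ 8. We prove 4^r ≥ 48r^3 for all r ≥ 8.
Base case (r = 8): 4^r = 65536 and 48r^3 = 24576, so 65536 ≥ 24576.
Suppose the result is true for r = m, so 4^m ≥ 48m^3.
Then 4^(m + 1) = 4·(4^m) ≥ 4·(48m^3).
Also, for m ≥ 8 we have 4·(48m^3) ≥ 48(m+1)^3, since 4 ≥ (1 + 1/m)^3 for all m ≥ 8.
Combining, 4^(m + 1) ≥ 48(m+1)^3.
By the principle of mathematical induction, the result holds for all r ≥ 8.
Hence the smallest such N is 8.

N = 8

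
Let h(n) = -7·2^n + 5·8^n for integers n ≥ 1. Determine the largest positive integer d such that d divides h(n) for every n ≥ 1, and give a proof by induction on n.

Computing the first values: h(1) = 26 and h(2) = 292; gcd(26, 292) = 2, so d ≤ 2.
We prove 2 | -7·2^n + 5·8^n for all n ≥ 1 by induction on n.
Base case (n = 1): h(1) = 26 = 2·(13), so 2 | h(1).
Suppose the result is true for n = m, i.e. 2 | h(m). Then
h(m+1) − 8·h(m) = (-7·2^(m+1) + 5·8^(m+1)) − 8·(-7·2^m + 5·8^m) = (-7)·2^m·(2 − 8) = (42)·2^m. Since 2 | h(m) by the inductive hypothesis, 2 | 8·h(m); and 2 | 42 since 42 = 2·21. Therefore 2 | h(m+1).
Hence, by induction on n, the claim holds for every n ≥ 1.
Therefore the largest such d is 2.

d = 2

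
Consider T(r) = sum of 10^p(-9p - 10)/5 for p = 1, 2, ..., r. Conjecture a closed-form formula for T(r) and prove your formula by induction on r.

We claim T(r) = -2·10^r(r + 1) + 2 for all r ≥ 1.
For the base case r = 1: T(1) = -38, and the closed form gives -38. They agree.
Inductive step: assume the claim holds for r = p, so T(p) = -2·10^p(p + 1) + 2.
Then T(p+1) = T(p) + (10^p(-18p - 38)) = (-2·10^p(p + 1) + 2) + (10^p(-18p - 38)).
Simplifying, T(p+1) = -20·10^p·p - 40·10^p + 2 = -2·10^(p+1)((p+1) + 1) + 2,
which is the closed form with r = p+1.
By induction, the statement is established for all r ≥ 1.

T(r) = -2·10^r(r + 1) + 2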